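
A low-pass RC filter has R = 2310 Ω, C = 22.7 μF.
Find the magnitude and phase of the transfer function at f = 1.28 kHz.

Step 1 — Angular frequency: ω = 2π·1280 = 8042 rad/s.
Step 2 — Transfer function: H(jω) = 1/(1 + jωRC).
Step 3 — Denominator: 1 + jωRC = 1 + j·8042·2310·2.27e-05 = 1 + j421.7.
Step 4 — H = 5.623e-06 - j0.002371.
Step 5 — Magnitude: |H| = 0.002371 (-52.5 dB); phase: φ = -89.9°.

|H| = 0.002371 (-52.5 dB), φ = -89.9°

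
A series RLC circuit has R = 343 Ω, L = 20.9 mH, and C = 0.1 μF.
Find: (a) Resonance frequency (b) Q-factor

Step 1 — Resonance condition Im(Z)=0 gives ω₀ = 1/√(LC).
Step 2 — ω₀ = 1/√(0.0209·1e-07) = 2.187e+04 rad/s.
Step 3 — f₀ = ω₀/(2π) = 3481 Hz.
Step 4 — Series Q: Q = ω₀L/R = 2.187e+04·0.0209/343 = 1.333.

(a) f₀ = 3481 Hz  (b) Q = 1.333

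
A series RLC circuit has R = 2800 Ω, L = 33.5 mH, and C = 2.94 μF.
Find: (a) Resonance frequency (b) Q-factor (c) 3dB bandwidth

Step 1 — Resonance condition Im(Z)=0 gives ω₀ = 1/√(LC).
Step 2 — ω₀ = 1/√(0.0335·2.94e-06) = 3186 rad/s.
Step 3 — f₀ = ω₀/(2π) = 507.1 Hz.
Step 4 — Series Q: Q = ω₀L/R = 3186·0.0335/2800 = 0.03812.
Step 5 — 3dB bandwidth: Δω = ω₀/Q = 8.358e+04 rad/s; BW = Δω/(2π) = 1.33e+04 Hz.

(a) f₀ = 507.1 Hz  (b) Q = 0.03812  (c) BW = 1.33e+04 Hz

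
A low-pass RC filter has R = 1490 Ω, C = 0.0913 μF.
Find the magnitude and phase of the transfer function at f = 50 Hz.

Step 1 — Angular frequency: ω = 2π·50 = 314.2 rad/s.
Step 2 — Transfer function: H(jω) = 1/(1 + jωRC).
Step 3 — Denominator: 1 + jωRC = 1 + j·314.2·1490·9.13e-08 = 1 + j0.04274.
Step 4 — H = 0.9982 - j0.04266.
Step 5 — Magnitude: |H| = 0.9991 (-0.0 dB); phase: φ = -2.4°.

|H| = 0.9991 (-0.0 dB), φ = -2.4°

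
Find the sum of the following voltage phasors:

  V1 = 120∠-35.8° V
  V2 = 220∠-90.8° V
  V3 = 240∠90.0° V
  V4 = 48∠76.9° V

Step 1 — Convert each phasor to rectangular form:
  V1 = 120·(cos(-35.8°) + j·sin(-35.8°)) = 97.33 - j70.19 V
  V2 = 220·(cos(-90.8°) + j·sin(-90.8°)) = -3.072 - j220 V
  V3 = 240·(cos(90.0°) + j·sin(90.0°)) = 0 + j240 V
  V4 = 48·(cos(76.9°) + j·sin(76.9°)) = 10.88 + j46.75 V
Step 2 — Sum components: V_total = 105.1 - j3.423 V.
Step 3 — Convert to polar: |V_total| = 105.2 V, ∠V_total = -1.9°.

V_total = 105.2∠-1.9° V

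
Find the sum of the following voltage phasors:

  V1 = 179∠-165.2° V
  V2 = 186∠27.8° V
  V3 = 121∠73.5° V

Step 1 — Convert each phasor to rectangular form:
  V1 = 179·(cos(-165.2°) + j·sin(-165.2°)) = -173.1 - j45.72 V
  V2 = 186·(cos(27.8°) + j·sin(27.8°)) = 164.5 + j86.75 V
  V3 = 121·(cos(73.5°) + j·sin(73.5°)) = 34.37 + j116 V
Step 2 — Sum components: V_total = 25.84 + j157 V.
Step 3 — Convert to polar: |V_total| = 159.2 V, ∠V_total = 80.7°.

V_total = 159.2∠80.7° V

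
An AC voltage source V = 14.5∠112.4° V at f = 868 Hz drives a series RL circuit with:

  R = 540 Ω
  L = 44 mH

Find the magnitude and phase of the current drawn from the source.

Step 1 — Angular frequency: ω = 2π·f = 2π·868 = 5454 rad/s.
Step 2 — Component impedances:
  R: Z = R = 540 Ω
  L: Z = jωL = j·5454·0.044 = 0 + j240 Ω
Step 3 — Series combination: Z_total = R + L = 540 + j240 Ω = 590.9∠24.0° Ω.
Step 4 — Source phasor: V = 14.5∠112.4° V = -5.526 + j13.41 V.
Step 5 — Ohm's law: I = V / Z_total = (-5.526 + j13.41) / (540 + j240) = 0.0006678 + j0.02453 A.
Step 6 — Convert to polar: |I| = 0.02454 A, ∠I = 88.4°.

I = 0.02454∠88.4° A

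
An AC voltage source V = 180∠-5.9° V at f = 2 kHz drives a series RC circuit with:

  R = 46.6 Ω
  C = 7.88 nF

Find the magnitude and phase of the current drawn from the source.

Step 1 — Angular frequency: ω = 2π·f = 2π·2000 = 1.257e+04 rad/s.
Step 2 — Component impedances:
  R: Z = R = 46.6 Ω
  C: Z = 1/(jωC) = -j/(ω·C) = 0 - j1.01e+04 Ω
Step 3 — Series combination: Z_total = R + C = 46.6 - j1.01e+04 Ω = 1.01e+04∠-89.7° Ω.
Step 4 — Source phasor: V = 180∠-5.9° V = 179 - j18.5 V.
Step 5 — Ohm's law: I = V / Z_total = (179 - j18.5) / (46.6 - j1.01e+04) = 0.001914 + j0.01772 A.
Step 6 — Convert to polar: |I| = 0.01782 A, ∠I = 83.8°.

I = 0.01782∠83.8° A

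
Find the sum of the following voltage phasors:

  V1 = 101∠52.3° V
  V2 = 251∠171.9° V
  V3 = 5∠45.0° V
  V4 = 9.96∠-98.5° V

Step 1 — Convert each phasor to rectangular form:
  V1 = 101·(cos(52.3°) + j·sin(52.3°)) = 61.76 + j79.91 V
  V2 = 251·(cos(171.9°) + j·sin(171.9°)) = -248.5 + j35.37 V
  V3 = 5·(cos(45.0°) + j·sin(45.0°)) = 3.536 + j3.536 V
  V4 = 9.96·(cos(-98.5°) + j·sin(-98.5°)) = -1.472 - j9.851 V
Step 2 — Sum components: V_total = -184.7 + j109 V.
Step 3 — Convert to polar: |V_total| = 214.4 V, ∠V_total = 149.5°.

V_total = 214.4∠149.5° V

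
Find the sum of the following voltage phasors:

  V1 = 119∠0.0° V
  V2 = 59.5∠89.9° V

Step 1 — Convert each phasor to rectangular form:
  V1 = 119·(cos(0.0°) + j·sin(0.0°)) = 119 V
  V2 = 59.5·(cos(89.9°) + j·sin(89.9°)) = 0.1038 + j59.5 V
Step 2 — Sum components: V_total = 119.1 + j59.5 V.
Step 3 — Convert to polar: |V_total| = 133.1 V, ∠V_total = 26.5°.

V_total = 133.1∠26.5° V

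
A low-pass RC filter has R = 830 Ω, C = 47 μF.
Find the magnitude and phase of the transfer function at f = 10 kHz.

Step 1 — Angular frequency: ω = 2π·1e+04 = 6.283e+04 rad/s.
Step 2 — Transfer function: H(jω) = 1/(1 + jωRC).
Step 3 — Denominator: 1 + jωRC = 1 + j·6.283e+04·830·4.7e-05 = 1 + j2451.
Step 4 — H = 1.665e-07 - j0.000408.
Step 5 — Magnitude: |H| = 0.000408 (-67.8 dB); phase: φ = -90.0°.

|H| = 0.000408 (-67.8 dB), φ = -90.0°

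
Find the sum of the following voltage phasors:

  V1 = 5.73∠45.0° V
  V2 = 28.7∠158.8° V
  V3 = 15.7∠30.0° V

Step 1 — Convert each phasor to rectangular form:
  V1 = 5.73·(cos(45.0°) + j·sin(45.0°)) = 4.052 + j4.052 V
  V2 = 28.7·(cos(158.8°) + j·sin(158.8°)) = -26.76 + j10.38 V
  V3 = 15.7·(cos(30.0°) + j·sin(30.0°)) = 13.6 + j7.85 V
Step 2 — Sum components: V_total = -9.109 + j22.28 V.
Step 3 — Convert to polar: |V_total| = 24.07 V, ∠V_total = 112.2°.

V_total = 24.07∠112.2° V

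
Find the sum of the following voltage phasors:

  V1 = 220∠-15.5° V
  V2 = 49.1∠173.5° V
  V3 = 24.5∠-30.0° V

Step 1 — Convert each phasor to rectangular form:
  V1 = 220·(cos(-15.5°) + j·sin(-15.5°)) = 212 - j58.79 V
  V2 = 49.1·(cos(173.5°) + j·sin(173.5°)) = -48.78 + j5.558 V
  V3 = 24.5·(cos(-30.0°) + j·sin(-30.0°)) = 21.22 - j12.25 V
Step 2 — Sum components: V_total = 184.4 - j65.48 V.
Step 3 — Convert to polar: |V_total| = 195.7 V, ∠V_total = -19.5°.

V_total = 195.7∠-19.5° V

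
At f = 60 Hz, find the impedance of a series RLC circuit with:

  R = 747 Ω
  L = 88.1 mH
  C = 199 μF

Step 1 — Angular frequency: ω = 2π·f = 2π·60 = 377 rad/s.
Step 2 — Component impedances:
  R: Z = R = 747 Ω
  L: Z = jωL = j·377·0.0881 = 0 + j33.21 Ω
  C: Z = 1/(jωC) = -j/(ω·C) = 0 - j13.33 Ω
Step 3 — Series combination: Z_total = R + L + C = 747 + j19.88 Ω = 747.3∠1.5° Ω.

Z = 747 + j19.88 Ω = 747.3∠1.5° Ω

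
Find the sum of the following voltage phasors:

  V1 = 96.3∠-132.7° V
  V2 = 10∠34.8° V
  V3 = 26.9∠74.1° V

Step 1 — Convert each phasor to rectangular form:
  V1 = 96.3·(cos(-132.7°) + j·sin(-132.7°)) = -65.31 - j70.77 V
  V2 = 10·(cos(34.8°) + j·sin(34.8°)) = 8.211 + j5.707 V
  V3 = 26.9·(cos(74.1°) + j·sin(74.1°)) = 7.37 + j25.87 V
Step 2 — Sum components: V_total = -49.73 - j39.19 V.
Step 3 — Convert to polar: |V_total| = 63.32 V, ∠V_total = -141.8°.

V_total = 63.32∠-141.8° V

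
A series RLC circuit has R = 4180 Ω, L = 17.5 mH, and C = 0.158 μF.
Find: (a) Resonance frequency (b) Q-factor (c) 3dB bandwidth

Step 1 — Resonance: ω₀ = 1/√(LC) = 1/√(0.0175·1.58e-07) = 1.902e+04 rad/s.
Step 2 — f₀ = ω₀/(2π) = 3027 Hz.
Step 3 — Series Q: Q = ω₀L/R = 1.902e+04·0.0175/4180 = 0.07962.
Step 4 — Bandwidth: Δω = ω₀/Q = 2.389e+05 rad/s; BW = Δω/(2π) = 3.802e+04 Hz.

(a) f₀ = 3027 Hz  (b) Q = 0.07962  (c) BW = 3.802e+04 Hz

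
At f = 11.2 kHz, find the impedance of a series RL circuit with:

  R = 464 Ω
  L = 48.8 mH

Step 1 — Angular frequency: ω = 2π·f = 2π·1.12e+04 = 7.037e+04 rad/s.
Step 2 — Component impedances:
  R: Z = R = 464 Ω
  L: Z = jωL = j·7.037e+04·0.0488 = 0 + j3434 Ω
Step 3 — Series combination: Z_total = R + L = 464 + j3434 Ω = 3465∠82.3° Ω.

Z = 464 + j3434 Ω = 3465∠82.3° Ω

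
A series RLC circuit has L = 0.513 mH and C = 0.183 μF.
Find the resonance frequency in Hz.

Step 1 — Resonance condition Im(Z)=0 gives ω₀ = 1/√(LC).
Step 2 — ω₀ = 1/√(0.000513·1.83e-07) = 1.032e+05 rad/s.
Step 3 — f₀ = ω₀/(2π) = 1.643e+04 Hz.

f₀ = 1.643e+04 Hz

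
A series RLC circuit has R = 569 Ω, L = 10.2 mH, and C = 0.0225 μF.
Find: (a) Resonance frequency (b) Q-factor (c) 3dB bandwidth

Step 1 — Resonance: ω₀ = 1/√(LC) = 1/√(0.0102·2.25e-08) = 6.601e+04 rad/s.
Step 2 — f₀ = ω₀/(2π) = 1.051e+04 Hz.
Step 3 — Series Q: Q = ω₀L/R = 6.601e+04·0.0102/569 = 1.183.
Step 4 — Bandwidth: Δω = ω₀/Q = 5.578e+04 rad/s; BW = Δω/(2π) = 8878 Hz.

(a) f₀ = 1.051e+04 Hz  (b) Q = 1.183  (c) BW = 8878 Hz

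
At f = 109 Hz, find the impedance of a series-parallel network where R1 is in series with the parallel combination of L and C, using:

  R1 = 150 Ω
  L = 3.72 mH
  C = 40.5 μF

Step 1 — Angular frequency: ω = 2π·f = 2π·109 = 684.9 rad/s.
Step 2 — Component impedances:
  R1: Z = R = 150 Ω
  L: Z = jωL = j·684.9·0.00372 = 0 + j2.548 Ω
  C: Z = 1/(jωC) = -j/(ω·C) = 0 - j36.05 Ω
Step 3 — Parallel branch: L || C = 1/(1/L + 1/C) = 0 + j2.741 Ω.
Step 4 — Series with R1: Z_total = R1 + (L || C) = 150 + j2.741 Ω = 150∠1.0° Ω.

Z = 150 + j2.741 Ω = 150∠1.0° Ω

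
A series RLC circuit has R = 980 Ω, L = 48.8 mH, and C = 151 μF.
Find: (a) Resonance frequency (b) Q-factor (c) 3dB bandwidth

Step 1 — Resonance: ω₀ = 1/√(LC) = 1/√(0.0488·0.000151) = 368.4 rad/s.
Step 2 — f₀ = ω₀/(2π) = 58.63 Hz.
Step 3 — Series Q: Q = ω₀L/R = 368.4·0.0488/980 = 0.01834.
Step 4 — Bandwidth: Δω = ω₀/Q = 2.008e+04 rad/s; BW = Δω/(2π) = 3196 Hz.

(a) f₀ = 58.63 Hz  (b) Q = 0.01834  (c) BW = 3196 Hz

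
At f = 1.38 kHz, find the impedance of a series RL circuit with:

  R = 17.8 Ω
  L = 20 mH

Step 1 — Angular frequency: ω = 2π·f = 2π·1380 = 8671 rad/s.
Step 2 — Component impedances:
  R: Z = R = 17.8 Ω
  L: Z = jωL = j·8671·0.02 = 0 + j173.4 Ω
Step 3 — Series combination: Z_total = R + L = 17.8 + j173.4 Ω = 174.3∠84.1° Ω.

Z = 17.8 + j173.4 Ω = 174.3∠84.1° Ω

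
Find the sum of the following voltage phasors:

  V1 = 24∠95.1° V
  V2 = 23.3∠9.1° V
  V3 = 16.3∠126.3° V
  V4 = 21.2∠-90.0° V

Step 1 — Convert each phasor to rectangular form:
  V1 = 24·(cos(95.1°) + j·sin(95.1°)) = -2.133 + j23.9 V
  V2 = 23.3·(cos(9.1°) + j·sin(9.1°)) = 23.01 + j3.685 V
  V3 = 16.3·(cos(126.3°) + j·sin(126.3°)) = -9.65 + j13.14 V
  V4 = 21.2·(cos(-90.0°) + j·sin(-90.0°)) = 0 - j21.2 V
Step 2 — Sum components: V_total = 11.22 + j19.53 V.
Step 3 — Convert to polar: |V_total| = 22.52 V, ∠V_total = 60.1°.

V_total = 22.52∠60.1° V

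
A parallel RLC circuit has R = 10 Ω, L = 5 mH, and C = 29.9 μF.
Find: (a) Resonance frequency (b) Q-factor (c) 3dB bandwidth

Step 1 — Resonance: ω₀ = 1/√(LC) = 1/√(0.005·2.99e-05) = 2586 rad/s.
Step 2 — f₀ = ω₀/(2π) = 411.6 Hz.
Step 3 — Parallel Q: Q = R/(ω₀L) = 10/(2586·0.005) = 0.7733.
Step 4 — Bandwidth: Δω = ω₀/Q = 3344 rad/s; BW = Δω/(2π) = 532.3 Hz.

(a) f₀ = 411.6 Hz  (b) Q = 0.7733  (c) BW = 532.3 Hz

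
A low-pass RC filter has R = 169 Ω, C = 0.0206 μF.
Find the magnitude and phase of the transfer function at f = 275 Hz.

Step 1 — Angular frequency: ω = 2π·275 = 1728 rad/s.
Step 2 — Transfer function: H(jω) = 1/(1 + jωRC).
Step 3 — Denominator: 1 + jωRC = 1 + j·1728·169·2.06e-08 = 1 + j0.006015.
Step 4 — H = 1 - j0.006015.
Step 5 — Magnitude: |H| = 1 (-0.0 dB); phase: φ = -0.3°.

|H| = 1 (-0.0 dB), φ = -0.3°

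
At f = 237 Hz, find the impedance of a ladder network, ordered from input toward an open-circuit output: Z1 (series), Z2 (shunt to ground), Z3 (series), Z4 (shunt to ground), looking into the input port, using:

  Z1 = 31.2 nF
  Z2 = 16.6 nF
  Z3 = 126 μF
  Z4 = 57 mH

Step 1 — Angular frequency: ω = 2π·f = 2π·237 = 1489 rad/s.
Step 2 — Component impedances:
  Z1: Z = 1/(jωC) = -j/(ω·C) = 0 - j2.152e+04 Ω
  Z2: Z = 1/(jωC) = -j/(ω·C) = 0 - j4.045e+04 Ω
  Z3: Z = 1/(jωC) = -j/(ω·C) = 0 - j5.33 Ω
  Z4: Z = jωL = j·1489·0.057 = 0 + j84.88 Ω
Step 3 — Ladder network (open output): work backward from the far end, alternating series and parallel combinations. Z_in = 0 - j2.144e+04 Ω = 2.144e+04∠-90.0° Ω.

Z = 0 - j2.144e+04 Ω = 2.144e+04∠-90.0° Ω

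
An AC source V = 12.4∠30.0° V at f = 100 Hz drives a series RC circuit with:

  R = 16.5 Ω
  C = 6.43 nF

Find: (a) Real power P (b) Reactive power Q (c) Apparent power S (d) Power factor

Step 1 — Angular frequency: ω = 2π·f = 2π·100 = 628.3 rad/s.
Step 2 — Component impedances:
  R: Z = R = 16.5 Ω
  C: Z = 1/(jωC) = -j/(ω·C) = 0 - j2.475e+05 Ω
Step 3 — Series combination: Z_total = R + C = 16.5 - j2.475e+05 Ω = 2.475e+05∠-90.0° Ω.
Step 4 — Source phasor: V = 12.4∠30.0° V = 10.74 + j6.2 V.
Step 5 — Current: I = V / Z = -2.505e-05 + j4.339e-05 A = 5.01e-05∠120.0° A.
Step 6 — Complex power: S = V·I* = 4.141e-08 - j0.0006212 VA.
Step 7 — Real power: P = Re(S) = 4.141e-08 W.
Step 8 — Reactive power: Q = Im(S) = -0.0006212 VAR.
Step 9 — Apparent power: |S| = 0.0006212 VA.
Step 10 — Power factor: PF = P/|S| = 6.666e-05 (leading).

(a) P = 4.141e-08 W  (b) Q = -0.0006212 VAR  (c) S = 0.0006212 VA  (d) PF = 6.666e-05 (leading)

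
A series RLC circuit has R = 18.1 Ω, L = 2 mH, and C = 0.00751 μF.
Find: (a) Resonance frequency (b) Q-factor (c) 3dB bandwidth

Step 1 — Resonance condition Im(Z)=0 gives ω₀ = 1/√(LC).
Step 2 — ω₀ = 1/√(0.002·7.51e-09) = 2.58e+05 rad/s.
Step 3 — f₀ = ω₀/(2π) = 4.107e+04 Hz.
Step 4 — Series Q: Q = ω₀L/R = 2.58e+05·0.002/18.1 = 28.51.
Step 5 — 3dB bandwidth: Δω = ω₀/Q = 9050 rad/s; BW = Δω/(2π) = 1440 Hz.

(a) f₀ = 4.107e+04 Hz  (b) Q = 28.51  (c) BW = 1440 Hz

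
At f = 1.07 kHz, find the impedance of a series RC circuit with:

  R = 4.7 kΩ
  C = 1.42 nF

Step 1 — Angular frequency: ω = 2π·f = 2π·1070 = 6723 rad/s.
Step 2 — Component impedances:
  R: Z = R = 4700 Ω
  C: Z = 1/(jωC) = -j/(ω·C) = 0 - j1.047e+05 Ω
Step 3 — Series combination: Z_total = R + C = 4700 - j1.047e+05 Ω = 1.049e+05∠-87.4° Ω.

Z = 4700 - j1.047e+05 Ω = 1.049e+05∠-87.4° Ω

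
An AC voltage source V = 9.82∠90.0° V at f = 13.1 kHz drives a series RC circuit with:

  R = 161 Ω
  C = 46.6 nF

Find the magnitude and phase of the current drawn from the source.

Step 1 — Angular frequency: ω = 2π·f = 2π·1.31e+04 = 8.231e+04 rad/s.
Step 2 — Component impedances:
  R: Z = R = 161 Ω
  C: Z = 1/(jωC) = -j/(ω·C) = 0 - j260.7 Ω
Step 3 — Series combination: Z_total = R + C = 161 - j260.7 Ω = 306.4∠-58.3° Ω.
Step 4 — Source phasor: V = 9.82∠90.0° V = 0 + j9.82 V.
Step 5 — Ohm's law: I = V / Z_total = (0 + j9.82) / (161 - j260.7) = -0.02727 + j0.01684 A.
Step 6 — Convert to polar: |I| = 0.03205 A, ∠I = 148.3°.

I = 0.03205∠148.3° A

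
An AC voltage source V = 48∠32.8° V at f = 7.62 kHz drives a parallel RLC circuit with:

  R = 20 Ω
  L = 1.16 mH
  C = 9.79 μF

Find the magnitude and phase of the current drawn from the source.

Step 1 — Angular frequency: ω = 2π·f = 2π·7620 = 4.788e+04 rad/s.
Step 2 — Component impedances:
  R: Z = R = 20 Ω
  L: Z = jωL = j·4.788e+04·0.00116 = 0 + j55.54 Ω
  C: Z = 1/(jωC) = -j/(ω·C) = 0 - j2.133 Ω
Step 3 — Parallel combination: 1/Z_total = 1/R + 1/L + 1/C; Z_total = 0.2431 - j2.192 Ω = 2.205∠-83.7° Ω.
Step 4 — Source phasor: V = 48∠32.8° V = 40.35 + j26 V.
Step 5 — Ohm's law: I = V / Z_total = (40.35 + j26) / (0.2431 - j2.192) = -9.702 + j19.49 A.
Step 6 — Convert to polar: |I| = 21.77 A, ∠I = 116.5°.

I = 21.77∠116.5° A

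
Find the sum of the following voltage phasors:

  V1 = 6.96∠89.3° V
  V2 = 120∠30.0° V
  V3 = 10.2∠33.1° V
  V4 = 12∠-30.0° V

Step 1 — Convert each phasor to rectangular form:
  V1 = 6.96·(cos(89.3°) + j·sin(89.3°)) = 0.08503 + j6.959 V
  V2 = 120·(cos(30.0°) + j·sin(30.0°)) = 103.9 + j60 V
  V3 = 10.2·(cos(33.1°) + j·sin(33.1°)) = 8.545 + j5.57 V
  V4 = 12·(cos(-30.0°) + j·sin(-30.0°)) = 10.39 - j6 V
Step 2 — Sum components: V_total = 122.9 + j66.53 V.
Step 3 — Convert to polar: |V_total| = 139.8 V, ∠V_total = 28.4°.

V_total = 139.8∠28.4° V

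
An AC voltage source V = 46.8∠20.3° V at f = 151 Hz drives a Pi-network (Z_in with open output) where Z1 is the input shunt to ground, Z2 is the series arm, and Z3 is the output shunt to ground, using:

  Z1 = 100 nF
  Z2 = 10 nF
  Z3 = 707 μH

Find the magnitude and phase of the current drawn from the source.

Step 1 — Angular frequency: ω = 2π·f = 2π·151 = 948.8 rad/s.
Step 2 — Component impedances:
  Z1: Z = 1/(jωC) = -j/(ω·C) = 0 - j1.054e+04 Ω
  Z2: Z = 1/(jωC) = -j/(ω·C) = 0 - j1.054e+05 Ω
  Z3: Z = jωL = j·948.8·0.000707 = 0 + j0.6708 Ω
Step 3 — With open output, the series arm Z2 and the output shunt Z3 appear in series to ground: Z2 + Z3 = 0 - j1.054e+05 Ω.
Step 4 — Parallel with input shunt Z1: Z_in = Z1 || (Z2 + Z3) = 0 - j9582 Ω = 9582∠-90.0° Ω.
Step 5 — Source phasor: V = 46.8∠20.3° V = 43.89 + j16.24 V.
Step 6 — Ohm's law: I = V / Z_total = (43.89 + j16.24) / (0 - j9582) = -0.001695 + j0.004581 A.
Step 7 — Convert to polar: |I| = 0.004884 A, ∠I = 110.3°.

I = 0.004884∠110.3° A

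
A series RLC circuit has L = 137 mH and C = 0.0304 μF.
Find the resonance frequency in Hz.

Step 1 — Resonance condition Im(Z)=0 gives ω₀ = 1/√(LC).
Step 2 — ω₀ = 1/√(0.137·3.04e-08) = 1.55e+04 rad/s.
Step 3 — f₀ = ω₀/(2π) = 2466 Hz.

f₀ = 2466 Hz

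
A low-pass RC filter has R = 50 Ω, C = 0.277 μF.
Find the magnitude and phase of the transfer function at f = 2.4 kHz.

Step 1 — Angular frequency: ω = 2π·2400 = 1.508e+04 rad/s.
Step 2 — Transfer function: H(jω) = 1/(1 + jωRC).
Step 3 — Denominator: 1 + jωRC = 1 + j·1.508e+04·50·2.77e-07 = 1 + j0.2089.
Step 4 — H = 0.9582 - j0.2001.
Step 5 — Magnitude: |H| = 0.9789 (-0.2 dB); phase: φ = -11.8°.

|H| = 0.9789 (-0.2 dB), φ = -11.8°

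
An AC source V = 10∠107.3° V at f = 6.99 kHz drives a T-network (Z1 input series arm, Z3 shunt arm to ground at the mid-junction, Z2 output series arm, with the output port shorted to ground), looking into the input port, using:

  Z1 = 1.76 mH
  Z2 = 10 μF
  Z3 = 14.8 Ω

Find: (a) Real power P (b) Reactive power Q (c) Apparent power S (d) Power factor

Step 1 — Angular frequency: ω = 2π·f = 2π·6990 = 4.392e+04 rad/s.
Step 2 — Component impedances:
  Z1: Z = jωL = j·4.392e+04·0.00176 = 0 + j77.3 Ω
  Z2: Z = 1/(jωC) = -j/(ω·C) = 0 - j2.277 Ω
  Z3: Z = R = 14.8 Ω
Step 3 — With the output port shorted to ground, the output series arm Z2 runs from the junction to ground; the shunt arm Z3 also runs from the junction to ground. They appear in parallel: Z3 || Z2 = 0.3422 - j2.224 Ω.
Step 4 — Series with input arm Z1: Z_in = Z1 + (Z3 || Z2) = 0.3422 + j75.07 Ω = 75.07∠89.7° Ω.
Step 5 — Source phasor: V = 10∠107.3° V = -2.974 + j9.548 V.
Step 6 — Current: I = V / Z = 0.127 + j0.04019 A = 0.1332∠17.6° A.
Step 7 — Complex power: S = V·I* = 0.006071 + j1.332 VA.
Step 8 — Real power: P = Re(S) = 0.006071 W.
Step 9 — Reactive power: Q = Im(S) = 1.332 VAR.
Step 10 — Apparent power: |S| = 1.332 VA.
Step 11 — Power factor: PF = P/|S| = 0.004558 (lagging).

(a) P = 0.006071 W  (b) Q = 1.332 VAR  (c) S = 1.332 VA  (d) PF = 0.004558 (lagging)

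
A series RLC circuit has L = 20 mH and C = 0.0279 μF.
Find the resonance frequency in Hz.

Step 1 — Resonance condition Im(Z)=0 gives ω₀ = 1/√(LC).
Step 2 — ω₀ = 1/√(0.02·2.79e-08) = 4.233e+04 rad/s.
Step 3 — f₀ = ω₀/(2π) = 6738 Hz.

f₀ = 6738 Hz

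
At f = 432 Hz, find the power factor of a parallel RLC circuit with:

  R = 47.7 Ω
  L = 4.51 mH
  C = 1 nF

Step 1 — Angular frequency: ω = 2π·f = 2π·432 = 2714 rad/s.
Step 2 — Component impedances:
  R: Z = R = 47.7 Ω
  L: Z = jωL = j·2714·0.00451 = 0 + j12.24 Ω
  C: Z = 1/(jωC) = -j/(ω·C) = 0 - j3.684e+05 Ω
Step 3 — Parallel combination: 1/Z_total = 1/R + 1/L + 1/C; Z_total = 2.948 + j11.49 Ω = 11.86∠75.6° Ω.
Step 4 — Power factor: PF = cos(φ) = Re(Z)/|Z| = 2.948/11.86 = 0.2486.
Step 5 — Type: Im(Z) = 11.49 ⇒ lagging (phase φ = 75.6°).

PF = 0.2486 (lagging, φ = 75.6°)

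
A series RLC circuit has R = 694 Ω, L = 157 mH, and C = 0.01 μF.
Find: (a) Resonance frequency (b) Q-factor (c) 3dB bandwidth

Step 1 — Resonance: ω₀ = 1/√(LC) = 1/√(0.157·1e-08) = 2.524e+04 rad/s.
Step 2 — f₀ = ω₀/(2π) = 4017 Hz.
Step 3 — Series Q: Q = ω₀L/R = 2.524e+04·0.157/694 = 5.709.
Step 4 — Bandwidth: Δω = ω₀/Q = 4420 rad/s; BW = Δω/(2π) = 703.5 Hz.

(a) f₀ = 4017 Hz  (b) Q = 5.709  (c) BW = 703.5 Hz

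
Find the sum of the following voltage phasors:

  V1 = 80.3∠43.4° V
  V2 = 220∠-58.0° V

Step 1 — Convert each phasor to rectangular form:
  V1 = 80.3·(cos(43.4°) + j·sin(43.4°)) = 58.34 + j55.17 V
  V2 = 220·(cos(-58.0°) + j·sin(-58.0°)) = 116.6 - j186.6 V
Step 2 — Sum components: V_total = 174.9 - j131.4 V.
Step 3 — Convert to polar: |V_total| = 218.8 V, ∠V_total = -36.9°.

V_total = 218.8∠-36.9° V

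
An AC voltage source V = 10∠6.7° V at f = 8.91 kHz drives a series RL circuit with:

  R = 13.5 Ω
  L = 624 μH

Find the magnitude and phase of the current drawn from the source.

Step 1 — Angular frequency: ω = 2π·f = 2π·8910 = 5.598e+04 rad/s.
Step 2 — Component impedances:
  R: Z = R = 13.5 Ω
  L: Z = jωL = j·5.598e+04·0.000624 = 0 + j34.93 Ω
Step 3 — Series combination: Z_total = R + L = 13.5 + j34.93 Ω = 37.45∠68.9° Ω.
Step 4 — Source phasor: V = 10∠6.7° V = 9.932 + j1.167 V.
Step 5 — Ohm's law: I = V / Z_total = (9.932 + j1.167) / (13.5 + j34.93) = 0.1247 - j0.2361 A.
Step 6 — Convert to polar: |I| = 0.267 A, ∠I = -62.2°.

I = 0.267∠-62.2° A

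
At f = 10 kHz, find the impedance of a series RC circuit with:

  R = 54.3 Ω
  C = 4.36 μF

Step 1 — Angular frequency: ω = 2π·f = 2π·1e+04 = 6.283e+04 rad/s.
Step 2 — Component impedances:
  R: Z = R = 54.3 Ω
  C: Z = 1/(jωC) = -j/(ω·C) = 0 - j3.65 Ω
Step 3 — Series combination: Z_total = R + C = 54.3 - j3.65 Ω = 54.42∠-3.8° Ω.

Z = 54.3 - j3.65 Ω = 54.42∠-3.8° Ω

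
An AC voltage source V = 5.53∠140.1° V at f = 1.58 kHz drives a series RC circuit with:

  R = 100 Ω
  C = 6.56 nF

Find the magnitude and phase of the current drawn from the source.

Step 1 — Angular frequency: ω = 2π·f = 2π·1580 = 9927 rad/s.
Step 2 — Component impedances:
  R: Z = R = 100 Ω
  C: Z = 1/(jωC) = -j/(ω·C) = 0 - j1.536e+04 Ω
Step 3 — Series combination: Z_total = R + C = 100 - j1.536e+04 Ω = 1.536e+04∠-89.6° Ω.
Step 4 — Source phasor: V = 5.53∠140.1° V = -4.242 + j3.547 V.
Step 5 — Ohm's law: I = V / Z_total = (-4.242 + j3.547) / (100 - j1.536e+04) = -0.0002328 - j0.0002748 A.
Step 6 — Convert to polar: |I| = 0.0003601 A, ∠I = -130.3°.

I = 0.0003601∠-130.3° A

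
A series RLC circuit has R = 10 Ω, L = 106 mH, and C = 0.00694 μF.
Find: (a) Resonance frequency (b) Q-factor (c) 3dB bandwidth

Step 1 — Resonance: ω₀ = 1/√(LC) = 1/√(0.106·6.94e-09) = 3.687e+04 rad/s.
Step 2 — f₀ = ω₀/(2π) = 5868 Hz.
Step 3 — Series Q: Q = ω₀L/R = 3.687e+04·0.106/10 = 390.8.
Step 4 — Bandwidth: Δω = ω₀/Q = 94.34 rad/s; BW = Δω/(2π) = 15.01 Hz.

(a) f₀ = 5868 Hz  (b) Q = 390.8  (c) BW = 15.01 Hz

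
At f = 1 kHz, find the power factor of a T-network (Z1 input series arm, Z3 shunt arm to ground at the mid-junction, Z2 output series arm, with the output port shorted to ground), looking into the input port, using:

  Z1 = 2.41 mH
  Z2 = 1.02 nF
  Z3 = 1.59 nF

Step 1 — Angular frequency: ω = 2π·f = 2π·1000 = 6283 rad/s.
Step 2 — Component impedances:
  Z1: Z = jωL = j·6283·0.00241 = 0 + j15.14 Ω
  Z2: Z = 1/(jωC) = -j/(ω·C) = 0 - j1.56e+05 Ω
  Z3: Z = 1/(jωC) = -j/(ω·C) = 0 - j1.001e+05 Ω
Step 3 — With the output port shorted to ground, the output series arm Z2 runs from the junction to ground; the shunt arm Z3 also runs from the junction to ground. They appear in parallel: Z3 || Z2 = 0 - j6.098e+04 Ω.
Step 4 — Series with input arm Z1: Z_in = Z1 + (Z3 || Z2) = 0 - j6.096e+04 Ω = 6.096e+04∠-90.0° Ω.
Step 5 — Power factor: PF = cos(φ) = Re(Z)/|Z| = 0/6.096e+04 = 0.
Step 6 — Type: Im(Z) = -6.096e+04 ⇒ leading (phase φ = -90.0°).

PF = 0 (leading, φ = -90.0°)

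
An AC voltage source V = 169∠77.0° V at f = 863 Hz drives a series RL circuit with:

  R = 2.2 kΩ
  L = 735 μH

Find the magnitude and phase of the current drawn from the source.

Step 1 — Angular frequency: ω = 2π·f = 2π·863 = 5422 rad/s.
Step 2 — Component impedances:
  R: Z = R = 2200 Ω
  L: Z = jωL = j·5422·0.000735 = 0 + j3.985 Ω
Step 3 — Series combination: Z_total = R + L = 2200 + j3.985 Ω = 2200∠0.1° Ω.
Step 4 — Source phasor: V = 169∠77.0° V = 38.02 + j164.7 V.
Step 5 — Ohm's law: I = V / Z_total = (38.02 + j164.7) / (2200 + j3.985) = 0.01742 + j0.07482 A.
Step 6 — Convert to polar: |I| = 0.07682 A, ∠I = 76.9°.

I = 0.07682∠76.9° A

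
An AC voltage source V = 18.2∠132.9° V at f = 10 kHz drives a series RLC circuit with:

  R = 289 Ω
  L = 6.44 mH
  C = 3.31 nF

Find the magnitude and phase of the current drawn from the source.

Step 1 — Angular frequency: ω = 2π·f = 2π·1e+04 = 6.283e+04 rad/s.
Step 2 — Component impedances:
  R: Z = R = 289 Ω
  L: Z = jωL = j·6.283e+04·0.00644 = 0 + j404.6 Ω
  C: Z = 1/(jωC) = -j/(ω·C) = 0 - j4808 Ω
Step 3 — Series combination: Z_total = R + L + C = 289 - j4404 Ω = 4413∠-86.2° Ω.
Step 4 — Source phasor: V = 18.2∠132.9° V = -12.39 + j13.33 V.
Step 5 — Ohm's law: I = V / Z_total = (-12.39 + j13.33) / (289 - j4404) = -0.003198 - j0.002603 A.
Step 6 — Convert to polar: |I| = 0.004124 A, ∠I = -140.9°.

I = 0.004124∠-140.9° A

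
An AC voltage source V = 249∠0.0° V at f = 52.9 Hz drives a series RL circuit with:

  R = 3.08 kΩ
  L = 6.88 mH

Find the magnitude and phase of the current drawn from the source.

Step 1 — Angular frequency: ω = 2π·f = 2π·52.9 = 332.4 rad/s.
Step 2 — Component impedances:
  R: Z = R = 3080 Ω
  L: Z = jωL = j·332.4·0.00688 = 0 + j2.287 Ω
Step 3 — Series combination: Z_total = R + L = 3080 + j2.287 Ω = 3080∠0.0° Ω.
Step 4 — Source phasor: V = 249∠0.0° V = 249 V.
Step 5 — Ohm's law: I = V / Z_total = (249) / (3080 + j2.287) = 0.08084 - j6.002e-05 A.
Step 6 — Convert to polar: |I| = 0.08084 A, ∠I = -0.0°.

I = 0.08084∠-0.0° A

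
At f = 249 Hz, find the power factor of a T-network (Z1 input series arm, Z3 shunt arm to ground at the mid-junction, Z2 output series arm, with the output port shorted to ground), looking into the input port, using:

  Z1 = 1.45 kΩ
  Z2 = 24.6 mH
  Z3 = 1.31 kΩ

Step 1 — Angular frequency: ω = 2π·f = 2π·249 = 1565 rad/s.
Step 2 — Component impedances:
  Z1: Z = R = 1450 Ω
  Z2: Z = jωL = j·1565·0.0246 = 0 + j38.49 Ω
  Z3: Z = R = 1310 Ω
Step 3 — With the output port shorted to ground, the output series arm Z2 runs from the junction to ground; the shunt arm Z3 also runs from the junction to ground. They appear in parallel: Z3 || Z2 = 1.13 + j38.45 Ω.
Step 4 — Series with input arm Z1: Z_in = Z1 + (Z3 || Z2) = 1451 + j38.45 Ω = 1452∠1.5° Ω.
Step 5 — Power factor: PF = cos(φ) = Re(Z)/|Z| = 1451.13/1451.64 = 0.9996.
Step 6 — Type: Im(Z) = 38.45 ⇒ lagging (phase φ = 1.5°).

PF = 0.9996 (lagging, φ = 1.5°)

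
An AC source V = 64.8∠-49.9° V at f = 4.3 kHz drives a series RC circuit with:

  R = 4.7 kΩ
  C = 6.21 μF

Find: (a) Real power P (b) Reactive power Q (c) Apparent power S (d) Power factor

Step 1 — Angular frequency: ω = 2π·f = 2π·4300 = 2.702e+04 rad/s.
Step 2 — Component impedances:
  R: Z = R = 4700 Ω
  C: Z = 1/(jωC) = -j/(ω·C) = 0 - j5.96 Ω
Step 3 — Series combination: Z_total = R + C = 4700 - j5.96 Ω = 4700∠-0.1° Ω.
Step 4 — Source phasor: V = 64.8∠-49.9° V = 41.74 - j49.57 V.
Step 5 — Current: I = V / Z = 0.008894 - j0.01053 A = 0.01379∠-49.8° A.
Step 6 — Complex power: S = V·I* = 0.8934 - j0.001133 VA.
Step 7 — Real power: P = Re(S) = 0.8934 W.
Step 8 — Reactive power: Q = Im(S) = -0.001133 VAR.
Step 9 — Apparent power: |S| = 0.8934 VA.
Step 10 — Power factor: PF = P/|S| = 1 (leading).

(a) P = 0.8934 W  (b) Q = -0.001133 VAR  (c) S = 0.8934 VA  (d) PF = 1 (leading)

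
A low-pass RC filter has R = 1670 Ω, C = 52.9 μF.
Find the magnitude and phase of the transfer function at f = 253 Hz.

Step 1 — Angular frequency: ω = 2π·253 = 1590 rad/s.
Step 2 — Transfer function: H(jω) = 1/(1 + jωRC).
Step 3 — Denominator: 1 + jωRC = 1 + j·1590·1670·5.29e-05 = 1 + j140.4.
Step 4 — H = 5.07e-05 - j0.00712.
Step 5 — Magnitude: |H| = 0.007121 (-42.9 dB); phase: φ = -89.6°.

|H| = 0.007121 (-42.9 dB), φ = -89.6°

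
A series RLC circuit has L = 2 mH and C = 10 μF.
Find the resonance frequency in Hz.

Step 1 — Resonance condition Im(Z)=0 gives ω₀ = 1/√(LC).
Step 2 — ω₀ = 1/√(0.002·1e-05) = 7071 rad/s.
Step 3 — f₀ = ω₀/(2π) = 1125 Hz.

f₀ = 1125 Hz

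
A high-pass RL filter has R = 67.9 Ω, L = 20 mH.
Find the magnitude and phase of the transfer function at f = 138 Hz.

Step 1 — Angular frequency: ω = 2π·138 = 867.1 rad/s.
Step 2 — Transfer function: H(jω) = jωL/(R + jωL).
Step 3 — Numerator jωL = j·17.34; denominator R + jωL = 67.9 + j17.34.
Step 4 — H = 0.06123 + j0.2398.
Step 5 — Magnitude: |H| = 0.2475 (-12.1 dB); phase: φ = 75.7°.

|H| = 0.2475 (-12.1 dB), φ = 75.7°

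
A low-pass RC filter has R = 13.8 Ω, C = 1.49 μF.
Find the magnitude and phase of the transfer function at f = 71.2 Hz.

Step 1 — Angular frequency: ω = 2π·71.2 = 447.4 rad/s.
Step 2 — Transfer function: H(jω) = 1/(1 + jωRC).
Step 3 — Denominator: 1 + jωRC = 1 + j·447.4·13.8·1.49e-06 = 1 + j0.009199.
Step 4 — H = 0.9999 - j0.009198.
Step 5 — Magnitude: |H| = 1 (-0.0 dB); phase: φ = -0.5°.

|H| = 1 (-0.0 dB), φ = -0.5°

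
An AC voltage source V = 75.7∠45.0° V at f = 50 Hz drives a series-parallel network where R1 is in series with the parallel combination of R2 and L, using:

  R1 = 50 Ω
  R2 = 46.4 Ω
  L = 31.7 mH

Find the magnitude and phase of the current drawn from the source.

Step 1 — Angular frequency: ω = 2π·f = 2π·50 = 314.2 rad/s.
Step 2 — Component impedances:
  R1: Z = R = 50 Ω
  R2: Z = R = 46.4 Ω
  L: Z = jωL = j·314.2·0.0317 = 0 + j9.959 Ω
Step 3 — Parallel branch: R2 || L = 1/(1/R2 + 1/L) = 2.043 + j9.52 Ω.
Step 4 — Series with R1: Z_total = R1 + (R2 || L) = 52.04 + j9.52 Ω = 52.91∠10.4° Ω.
Step 5 — Source phasor: V = 75.7∠45.0° V = 53.53 + j53.53 V.
Step 6 — Ohm's law: I = V / Z_total = (53.53 + j53.53) / (52.04 + j9.52) = 1.177 + j0.8132 A.
Step 7 — Convert to polar: |I| = 1.431 A, ∠I = 34.6°.

I = 1.431∠34.6° A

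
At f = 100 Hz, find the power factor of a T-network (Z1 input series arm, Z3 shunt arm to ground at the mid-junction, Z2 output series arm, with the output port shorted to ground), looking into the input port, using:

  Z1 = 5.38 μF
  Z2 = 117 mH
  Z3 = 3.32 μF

Step 1 — Angular frequency: ω = 2π·f = 2π·100 = 628.3 rad/s.
Step 2 — Component impedances:
  Z1: Z = 1/(jωC) = -j/(ω·C) = 0 - j295.8 Ω
  Z2: Z = jωL = j·628.3·0.117 = 0 + j73.51 Ω
  Z3: Z = 1/(jωC) = -j/(ω·C) = 0 - j479.4 Ω
Step 3 — With the output port shorted to ground, the output series arm Z2 runs from the junction to ground; the shunt arm Z3 also runs from the junction to ground. They appear in parallel: Z3 || Z2 = 0 + j86.83 Ω.
Step 4 — Series with input arm Z1: Z_in = Z1 + (Z3 || Z2) = 0 - j209 Ω = 209∠-90.0° Ω.
Step 5 — Power factor: PF = cos(φ) = Re(Z)/|Z| = 0/209 = 0.
Step 6 — Type: Im(Z) = -209 ⇒ leading (phase φ = -90.0°).

PF = 0 (leading, φ = -90.0°)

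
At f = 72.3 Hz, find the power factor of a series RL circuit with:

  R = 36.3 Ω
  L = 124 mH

Step 1 — Angular frequency: ω = 2π·f = 2π·72.3 = 454.3 rad/s.
Step 2 — Component impedances:
  R: Z = R = 36.3 Ω
  L: Z = jωL = j·454.3·0.124 = 0 + j56.33 Ω
Step 3 — Series combination: Z_total = R + L = 36.3 + j56.33 Ω = 67.01∠57.2° Ω.
Step 4 — Power factor: PF = cos(φ) = Re(Z)/|Z| = 36.3/67.01 = 0.5417.
Step 5 — Type: Im(Z) = 56.33 ⇒ lagging (phase φ = 57.2°).

PF = 0.5417 (lagging, φ = 57.2°)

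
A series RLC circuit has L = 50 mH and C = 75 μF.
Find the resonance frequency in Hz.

Step 1 — Resonance condition Im(Z)=0 gives ω₀ = 1/√(LC).
Step 2 — ω₀ = 1/√(0.05·7.5e-05) = 516.4 rad/s.
Step 3 — f₀ = ω₀/(2π) = 82.19 Hz.

f₀ = 82.19 Hz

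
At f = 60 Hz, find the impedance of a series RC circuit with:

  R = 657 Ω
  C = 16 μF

Step 1 — Angular frequency: ω = 2π·f = 2π·60 = 377 rad/s.
Step 2 — Component impedances:
  R: Z = R = 657 Ω
  C: Z = 1/(jωC) = -j/(ω·C) = 0 - j165.8 Ω
Step 3 — Series combination: Z_total = R + C = 657 - j165.8 Ω = 677.6∠-14.2° Ω.

Z = 657 - j165.8 Ω = 677.6∠-14.2° Ω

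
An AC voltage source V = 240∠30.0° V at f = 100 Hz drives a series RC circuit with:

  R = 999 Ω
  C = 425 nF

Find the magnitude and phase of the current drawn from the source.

Step 1 — Angular frequency: ω = 2π·f = 2π·100 = 628.3 rad/s.
Step 2 — Component impedances:
  R: Z = R = 999 Ω
  C: Z = 1/(jωC) = -j/(ω·C) = 0 - j3745 Ω
Step 3 — Series combination: Z_total = R + C = 999 - j3745 Ω = 3876∠-75.1° Ω.
Step 4 — Source phasor: V = 240∠30.0° V = 207.8 + j120 V.
Step 5 — Ohm's law: I = V / Z_total = (207.8 + j120) / (999 - j3745) = -0.01609 + j0.0598 A.
Step 6 — Convert to polar: |I| = 0.06192 A, ∠I = 105.1°.

I = 0.06192∠105.1° A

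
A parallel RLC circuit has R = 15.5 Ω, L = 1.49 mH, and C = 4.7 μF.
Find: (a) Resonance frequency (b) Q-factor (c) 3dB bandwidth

Step 1 — Resonance: ω₀ = 1/√(LC) = 1/√(0.00149·4.7e-06) = 1.195e+04 rad/s.
Step 2 — f₀ = ω₀/(2π) = 1902 Hz.
Step 3 — Parallel Q: Q = R/(ω₀L) = 15.5/(1.195e+04·0.00149) = 0.8705.
Step 4 — Bandwidth: Δω = ω₀/Q = 1.373e+04 rad/s; BW = Δω/(2π) = 2185 Hz.

(a) f₀ = 1902 Hz  (b) Q = 0.8705  (c) BW = 2185 Hz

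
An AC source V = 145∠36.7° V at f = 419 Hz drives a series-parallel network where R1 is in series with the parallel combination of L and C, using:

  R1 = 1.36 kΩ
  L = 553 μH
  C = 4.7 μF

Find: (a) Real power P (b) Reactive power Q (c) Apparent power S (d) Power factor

Step 1 — Angular frequency: ω = 2π·f = 2π·419 = 2633 rad/s.
Step 2 — Component impedances:
  R1: Z = R = 1360 Ω
  L: Z = jωL = j·2633·0.000553 = 0 + j1.456 Ω
  C: Z = 1/(jωC) = -j/(ω·C) = 0 - j80.82 Ω
Step 3 — Parallel branch: L || C = 1/(1/L + 1/C) = 0 + j1.483 Ω.
Step 4 — Series with R1: Z_total = R1 + (L || C) = 1360 + j1.483 Ω = 1360∠0.1° Ω.
Step 5 — Source phasor: V = 145∠36.7° V = 116.3 + j86.66 V.
Step 6 — Current: I = V / Z = 0.08555 + j0.06362 A = 0.1066∠36.6° A.
Step 7 — Complex power: S = V·I* = 15.46 + j0.01685 VA.
Step 8 — Real power: P = Re(S) = 15.46 W.
Step 9 — Reactive power: Q = Im(S) = 0.01685 VAR.
Step 10 — Apparent power: |S| = 15.46 VA.
Step 11 — Power factor: PF = P/|S| = 1 (lagging).

(a) P = 15.46 W  (b) Q = 0.01685 VAR  (c) S = 15.46 VA  (d) PF = 1 (lagging)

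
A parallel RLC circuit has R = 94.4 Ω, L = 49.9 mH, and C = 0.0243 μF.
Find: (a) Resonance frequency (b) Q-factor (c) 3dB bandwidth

Step 1 — Resonance: ω₀ = 1/√(LC) = 1/√(0.0499·2.43e-08) = 2.872e+04 rad/s.
Step 2 — f₀ = ω₀/(2π) = 4571 Hz.
Step 3 — Parallel Q: Q = R/(ω₀L) = 94.4/(2.872e+04·0.0499) = 0.06588.
Step 4 — Bandwidth: Δω = ω₀/Q = 4.359e+05 rad/s; BW = Δω/(2π) = 6.938e+04 Hz.

(a) f₀ = 4571 Hz  (b) Q = 0.06588  (c) BW = 6.938e+04 Hz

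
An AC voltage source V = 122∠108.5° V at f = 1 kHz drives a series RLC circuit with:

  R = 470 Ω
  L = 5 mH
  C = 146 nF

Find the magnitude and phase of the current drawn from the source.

Step 1 — Angular frequency: ω = 2π·f = 2π·1000 = 6283 rad/s.
Step 2 — Component impedances:
  R: Z = R = 470 Ω
  L: Z = jωL = j·6283·0.005 = 0 + j31.42 Ω
  C: Z = 1/(jωC) = -j/(ω·C) = 0 - j1090 Ω
Step 3 — Series combination: Z_total = R + L + C = 470 - j1059 Ω = 1158∠-66.1° Ω.
Step 4 — Source phasor: V = 122∠108.5° V = -38.71 + j115.7 V.
Step 5 — Ohm's law: I = V / Z_total = (-38.71 + j115.7) / (470 - j1059) = -0.1049 + j0.009983 A.
Step 6 — Convert to polar: |I| = 0.1053 A, ∠I = 174.6°.

I = 0.1053∠174.6° A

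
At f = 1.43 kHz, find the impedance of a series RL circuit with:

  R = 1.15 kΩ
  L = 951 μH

Step 1 — Angular frequency: ω = 2π·f = 2π·1430 = 8985 rad/s.
Step 2 — Component impedances:
  R: Z = R = 1150 Ω
  L: Z = jωL = j·8985·0.000951 = 0 + j8.545 Ω
Step 3 — Series combination: Z_total = R + L = 1150 + j8.545 Ω = 1150∠0.4° Ω.

Z = 1150 + j8.545 Ω = 1150∠0.4° Ω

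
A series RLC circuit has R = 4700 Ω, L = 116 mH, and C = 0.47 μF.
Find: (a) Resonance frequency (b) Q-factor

Step 1 — Resonance condition Im(Z)=0 gives ω₀ = 1/√(LC).
Step 2 — ω₀ = 1/√(0.116·4.7e-07) = 4283 rad/s.
Step 3 — f₀ = ω₀/(2π) = 681.6 Hz.
Step 4 — Series Q: Q = ω₀L/R = 4283·0.116/4700 = 0.1057.

(a) f₀ = 681.6 Hz  (b) Q = 0.1057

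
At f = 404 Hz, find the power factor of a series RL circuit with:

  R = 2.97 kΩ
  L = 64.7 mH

Step 1 — Angular frequency: ω = 2π·f = 2π·404 = 2538 rad/s.
Step 2 — Component impedances:
  R: Z = R = 2970 Ω
  L: Z = jωL = j·2538·0.0647 = 0 + j164.2 Ω
Step 3 — Series combination: Z_total = R + L = 2970 + j164.2 Ω = 2975∠3.2° Ω.
Step 4 — Power factor: PF = cos(φ) = Re(Z)/|Z| = 2970/2974.5 = 0.9985.
Step 5 — Type: Im(Z) = 164.2 ⇒ lagging (phase φ = 3.2°).

PF = 0.9985 (lagging, φ = 3.2°)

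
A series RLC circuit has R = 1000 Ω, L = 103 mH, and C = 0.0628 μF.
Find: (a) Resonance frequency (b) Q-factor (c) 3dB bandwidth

Step 1 — Resonance: ω₀ = 1/√(LC) = 1/√(0.103·6.28e-08) = 1.243e+04 rad/s.
Step 2 — f₀ = ω₀/(2π) = 1979 Hz.
Step 3 — Series Q: Q = ω₀L/R = 1.243e+04·0.103/1000 = 1.281.
Step 4 — Bandwidth: Δω = ω₀/Q = 9709 rad/s; BW = Δω/(2π) = 1545 Hz.

(a) f₀ = 1979 Hz  (b) Q = 1.281  (c) BW = 1545 Hz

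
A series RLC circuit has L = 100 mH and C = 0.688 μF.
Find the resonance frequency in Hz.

Step 1 — Resonance condition Im(Z)=0 gives ω₀ = 1/√(LC).
Step 2 — ω₀ = 1/√(0.1·6.88e-07) = 3812 rad/s.
Step 3 — f₀ = ω₀/(2π) = 606.8 Hz.

f₀ = 606.8 Hz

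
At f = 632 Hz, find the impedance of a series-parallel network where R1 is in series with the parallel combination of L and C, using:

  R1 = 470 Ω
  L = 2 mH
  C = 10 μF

Step 1 — Angular frequency: ω = 2π·f = 2π·632 = 3971 rad/s.
Step 2 — Component impedances:
  R1: Z = R = 470 Ω
  L: Z = jωL = j·3971·0.002 = 0 + j7.942 Ω
  C: Z = 1/(jωC) = -j/(ω·C) = 0 - j25.18 Ω
Step 3 — Parallel branch: L || C = 1/(1/L + 1/C) = 0 + j11.6 Ω.
Step 4 — Series with R1: Z_total = R1 + (L || C) = 470 + j11.6 Ω = 470.1∠1.4° Ω.

Z = 470 + j11.6 Ω = 470.1∠1.4° Ω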